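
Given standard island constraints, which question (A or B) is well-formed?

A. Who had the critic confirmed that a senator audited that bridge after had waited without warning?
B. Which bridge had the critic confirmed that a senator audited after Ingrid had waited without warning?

B

In A, the wh-phrase is extracted from inside an adjunct island (introduced by "after"), which blocks movement.
In B, the extraction path crosses only that-complement boundaries, which are transparent.
So B is grammatical.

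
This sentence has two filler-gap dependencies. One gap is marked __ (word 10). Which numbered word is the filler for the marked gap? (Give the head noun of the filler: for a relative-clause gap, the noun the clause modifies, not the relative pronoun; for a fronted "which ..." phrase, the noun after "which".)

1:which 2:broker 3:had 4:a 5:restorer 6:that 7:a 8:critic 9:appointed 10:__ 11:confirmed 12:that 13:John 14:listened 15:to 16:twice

The marked gap is inside the relative clause, the direct object of "appointed".
Its filler is the head noun "restorer" (via "that"), at word 5.
(The other dependency links word 2 to a gap after word 15.)

5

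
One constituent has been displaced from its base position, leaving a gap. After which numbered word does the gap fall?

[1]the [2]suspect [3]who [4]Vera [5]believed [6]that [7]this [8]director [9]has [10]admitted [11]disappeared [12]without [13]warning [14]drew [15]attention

The displaced element is "the suspect" (word 2).
It is linked across 2 clause boundaries (that → Ø).
It functions as the subject of "disappeared", so the gap sits immediately after word 10 ("admitted").
Base order: Vera believed that this director has admitted that the suspect disappeared without warning.

10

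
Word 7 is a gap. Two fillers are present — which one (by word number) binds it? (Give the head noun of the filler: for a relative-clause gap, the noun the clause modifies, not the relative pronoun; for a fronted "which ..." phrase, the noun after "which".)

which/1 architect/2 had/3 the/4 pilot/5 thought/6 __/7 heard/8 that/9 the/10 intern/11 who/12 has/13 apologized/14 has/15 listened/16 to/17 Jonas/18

The marked gap is the subject of "heard".
Its filler is the fronted wh-phrase "which architect", at word 2.
(The other dependency links word 11 to a gap after word 12.)

2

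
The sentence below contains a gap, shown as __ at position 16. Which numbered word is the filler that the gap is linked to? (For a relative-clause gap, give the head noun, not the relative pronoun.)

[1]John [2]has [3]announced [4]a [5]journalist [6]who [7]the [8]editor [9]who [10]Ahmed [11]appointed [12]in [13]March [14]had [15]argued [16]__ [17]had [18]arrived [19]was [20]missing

The gap at 16 is the subject of "arrived", inside a relative clause.
The relative pronoun is "who" (word 6); it is bound by the head noun immediately before it.
Its filler is the head noun "journalist", at word 5.

5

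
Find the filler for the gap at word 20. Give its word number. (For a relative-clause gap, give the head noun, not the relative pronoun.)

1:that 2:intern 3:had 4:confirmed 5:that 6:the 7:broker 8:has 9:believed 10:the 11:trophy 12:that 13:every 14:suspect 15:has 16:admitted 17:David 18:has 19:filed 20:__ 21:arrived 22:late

11

The gap at 20 is the object of "filed", inside a relative clause.
The relative pronoun is "that" (word 12); it is bound by the head noun immediately before it.
Its filler is the head noun "trophy", at word 11.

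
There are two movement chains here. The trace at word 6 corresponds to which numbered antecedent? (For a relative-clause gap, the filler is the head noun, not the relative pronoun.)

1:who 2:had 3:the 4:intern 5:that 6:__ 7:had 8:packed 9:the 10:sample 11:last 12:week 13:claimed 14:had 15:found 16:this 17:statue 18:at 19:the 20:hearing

The marked gap is inside the relative clause, the subject of "packed".
Its filler is the head noun "intern" (via "that"), at word 4.
(The other dependency links word 1 to a gap after word 13.)

4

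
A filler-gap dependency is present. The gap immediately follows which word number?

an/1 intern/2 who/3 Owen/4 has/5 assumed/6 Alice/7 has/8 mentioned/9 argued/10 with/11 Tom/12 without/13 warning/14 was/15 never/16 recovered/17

9

The displaced element is "an intern" (word 2).
It is linked across 2 clause boundaries (Ø → Ø).
It functions as the subject of "argued", so the gap sits immediately after word 9 ("mentioned").
Base order: Owen has assumed Alice has mentioned that an intern argued with Tom without warning.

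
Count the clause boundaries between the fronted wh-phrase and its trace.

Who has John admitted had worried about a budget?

1

"who" is extracted from the subject of "worried".
Boundaries crossed, outermost first: [Ø] — 1 in total.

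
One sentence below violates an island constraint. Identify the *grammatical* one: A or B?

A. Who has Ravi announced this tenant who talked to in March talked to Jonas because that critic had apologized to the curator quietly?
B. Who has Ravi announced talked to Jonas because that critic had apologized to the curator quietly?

B

In A, the wh-phrase is extracted from inside a complex-NP island (relative clause) (introduced by "who"), which blocks movement.
In B, the extraction path crosses only that-complement boundaries, which are transparent.
So B is grammatical.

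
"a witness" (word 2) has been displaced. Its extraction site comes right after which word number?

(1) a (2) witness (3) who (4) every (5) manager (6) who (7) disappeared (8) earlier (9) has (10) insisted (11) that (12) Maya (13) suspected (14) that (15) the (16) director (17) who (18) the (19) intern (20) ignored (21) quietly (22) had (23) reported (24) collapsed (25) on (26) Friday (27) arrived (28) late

23

The displaced element is "a witness" (word 2).
It is linked across 3 clause boundaries (that → that → Ø).
It functions as the subject of "collapsed", so the gap sits immediately after word 23 ("reported").
Base order: Every manager who disappeared earlier has insisted that Maya suspected that the director who the intern ignored quietly had reported that a witness collapsed on Friday.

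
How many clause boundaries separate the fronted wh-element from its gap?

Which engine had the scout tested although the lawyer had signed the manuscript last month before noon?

"which engine" originates inside the matrix clause — no clause boundary is crossed.

0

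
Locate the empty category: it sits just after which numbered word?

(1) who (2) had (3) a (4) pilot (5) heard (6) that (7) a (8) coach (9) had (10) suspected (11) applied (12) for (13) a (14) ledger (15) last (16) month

The displaced element is "who" (word 1).
It is linked across 2 clause boundaries (that → Ø).
It functions as the subject of "applied", so the gap sits immediately after word 10 ("suspected").
Base order: A pilot had heard that a coach had suspected that who applied for a ledger last month.

10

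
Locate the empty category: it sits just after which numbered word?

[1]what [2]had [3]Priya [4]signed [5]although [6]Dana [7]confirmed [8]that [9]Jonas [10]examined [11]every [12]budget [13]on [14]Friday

The displaced element is "what" (word 1).
It functions as the direct object of "signed", so the gap sits immediately after word 4 ("signed").
Base order: Priya had signed what although Dana confirmed that Jonas examined every budget on Friday.

4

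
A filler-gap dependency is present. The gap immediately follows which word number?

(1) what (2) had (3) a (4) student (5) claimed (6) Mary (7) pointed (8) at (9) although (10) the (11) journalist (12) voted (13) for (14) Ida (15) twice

The displaced element is "what" (word 1).
It is linked across 1 clause boundary (Ø).
It functions as the object of the preposition "at" of "pointed", so the gap sits immediately after word 8 ("at").
Base order: A student had claimed Mary pointed at what although the journalist voted for Ida twice.

8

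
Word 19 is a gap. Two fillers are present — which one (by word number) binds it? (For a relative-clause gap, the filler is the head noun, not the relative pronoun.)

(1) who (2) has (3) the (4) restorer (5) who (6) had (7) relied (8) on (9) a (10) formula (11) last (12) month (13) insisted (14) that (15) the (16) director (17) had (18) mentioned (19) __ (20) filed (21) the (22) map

1

The marked gap is the subject of "filed".
Its filler is the fronted wh-phrase "who", at word 1.
(The other dependency links word 4 to a gap after word 5.)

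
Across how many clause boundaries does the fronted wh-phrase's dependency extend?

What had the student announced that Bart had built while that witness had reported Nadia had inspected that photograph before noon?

1

"what" is extracted from the object of "built".
Boundaries crossed, outermost first: [that] — 1 in total.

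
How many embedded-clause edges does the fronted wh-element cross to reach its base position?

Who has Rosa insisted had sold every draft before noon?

"who" is extracted from the subject of "sold".
Boundaries crossed, outermost first: [Ø] — 1 in total.

1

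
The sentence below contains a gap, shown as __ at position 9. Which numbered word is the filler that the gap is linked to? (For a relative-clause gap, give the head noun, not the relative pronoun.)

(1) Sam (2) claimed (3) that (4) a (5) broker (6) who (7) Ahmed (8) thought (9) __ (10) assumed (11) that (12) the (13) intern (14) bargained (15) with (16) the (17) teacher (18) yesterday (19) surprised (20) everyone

The gap at 9 is the subject of "assumed", inside a relative clause.
The relative pronoun is "who" (word 6); it is bound by the head noun immediately before it.
Its filler is the head noun "broker", at word 5.

5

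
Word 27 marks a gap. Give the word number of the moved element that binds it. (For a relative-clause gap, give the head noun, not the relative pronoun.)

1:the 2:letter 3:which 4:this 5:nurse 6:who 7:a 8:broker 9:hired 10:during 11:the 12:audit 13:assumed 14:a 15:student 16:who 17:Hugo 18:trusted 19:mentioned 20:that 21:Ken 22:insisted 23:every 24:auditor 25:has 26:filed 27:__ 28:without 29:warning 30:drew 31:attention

The gap at 27 is the object of "filed", inside a relative clause.
The relative pronoun is "which" (word 3); it is bound by the head noun immediately before it.
Its filler is the head noun "letter", at word 2.

2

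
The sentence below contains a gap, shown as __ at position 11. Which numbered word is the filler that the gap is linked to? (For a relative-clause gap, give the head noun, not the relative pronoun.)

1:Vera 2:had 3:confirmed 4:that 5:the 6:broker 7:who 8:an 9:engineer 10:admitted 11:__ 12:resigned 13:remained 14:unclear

The gap at 11 is the subject of "resigned", inside a relative clause.
The relative pronoun is "who" (word 7); it is bound by the head noun immediately before it.
Its filler is the head noun "broker", at word 6.

6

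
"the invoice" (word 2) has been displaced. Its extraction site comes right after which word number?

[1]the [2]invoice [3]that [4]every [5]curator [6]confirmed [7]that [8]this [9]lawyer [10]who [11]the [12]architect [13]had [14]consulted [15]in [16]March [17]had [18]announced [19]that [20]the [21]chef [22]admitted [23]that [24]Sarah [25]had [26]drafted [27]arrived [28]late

The displaced element is "the invoice" (word 2).
It is linked across 3 clause boundaries (that → that → that).
It functions as the direct object of "drafted", so the gap sits immediately after word 26 ("drafted").
Base order: Every curator confirmed that this lawyer who the architect had consulted in March had announced that the chef admitted that Sarah had drafted the invoice.

26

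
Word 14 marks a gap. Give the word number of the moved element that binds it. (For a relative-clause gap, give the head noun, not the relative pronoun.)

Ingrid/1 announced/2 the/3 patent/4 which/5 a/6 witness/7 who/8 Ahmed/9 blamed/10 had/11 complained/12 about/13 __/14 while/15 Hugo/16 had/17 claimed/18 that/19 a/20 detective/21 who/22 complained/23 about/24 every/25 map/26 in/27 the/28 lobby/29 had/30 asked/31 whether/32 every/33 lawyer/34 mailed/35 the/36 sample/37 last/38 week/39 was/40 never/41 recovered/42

4

The gap at 14 is the prepositional object of "complained", inside a relative clause.
The relative pronoun is "which" (word 5); it is bound by the head noun immediately before it.
Its filler is the head noun "patent", at word 4.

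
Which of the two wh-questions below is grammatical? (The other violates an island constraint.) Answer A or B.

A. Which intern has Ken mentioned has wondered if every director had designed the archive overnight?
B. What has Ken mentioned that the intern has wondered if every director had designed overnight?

In B, the wh-phrase is extracted from inside a wh-island (introduced by "if"), which blocks movement.
In A, the extraction path crosses only that-complement boundaries, which are transparent.
So A is grammatical.

A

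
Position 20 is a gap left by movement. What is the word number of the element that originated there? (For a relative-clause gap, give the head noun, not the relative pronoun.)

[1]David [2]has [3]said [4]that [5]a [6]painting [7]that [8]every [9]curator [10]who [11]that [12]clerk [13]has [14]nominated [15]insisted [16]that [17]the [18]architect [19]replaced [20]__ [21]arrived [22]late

6

The gap at 20 is the object of "replaced", inside a relative clause.
The relative pronoun is "that" (word 7); it is bound by the head noun immediately before it.
Its filler is the head noun "painting", at word 6.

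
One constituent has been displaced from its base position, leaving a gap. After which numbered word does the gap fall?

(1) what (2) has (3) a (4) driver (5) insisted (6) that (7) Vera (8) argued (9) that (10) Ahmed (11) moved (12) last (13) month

The displaced element is "what" (word 1).
It is linked across 2 clause boundaries (that → that).
It functions as the direct object of "moved", so the gap sits immediately after word 11 ("moved").
Base order: A driver has insisted that Vera argued that Ahmed moved what last month.

11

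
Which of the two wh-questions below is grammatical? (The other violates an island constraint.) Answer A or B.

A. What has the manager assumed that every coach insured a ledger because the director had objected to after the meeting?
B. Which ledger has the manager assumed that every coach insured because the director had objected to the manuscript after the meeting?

In A, the wh-phrase is extracted from inside an adjunct island (introduced by "because"), which blocks movement.
In B, the extraction path crosses only that-complement boundaries, which are transparent.
So B is grammatical.

B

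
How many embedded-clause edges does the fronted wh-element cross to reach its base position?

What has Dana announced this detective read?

1

"what" is extracted from the object of "read".
Boundaries crossed, outermost first: [Ø] — 1 in total.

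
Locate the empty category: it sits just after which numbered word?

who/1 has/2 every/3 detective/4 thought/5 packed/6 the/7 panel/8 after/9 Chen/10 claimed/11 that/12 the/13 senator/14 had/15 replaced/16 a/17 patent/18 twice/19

5

The displaced element is "who" (word 1).
It is linked across 1 clause boundary (Ø).
It functions as the subject of "packed", so the gap sits immediately after word 5 ("thought").
Base order: Every detective has thought who packed the panel after Chen claimed that the senator had replaced a patent twice.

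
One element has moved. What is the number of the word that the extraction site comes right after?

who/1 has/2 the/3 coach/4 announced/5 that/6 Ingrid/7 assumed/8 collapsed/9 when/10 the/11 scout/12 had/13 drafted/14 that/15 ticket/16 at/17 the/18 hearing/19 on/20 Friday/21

8

The displaced element is "who" (word 1).
It is linked across 2 clause boundaries (that → Ø).
It functions as the subject of "collapsed", so the gap sits immediately after word 8 ("assumed").
Base order: The coach has announced that Ingrid assumed that who collapsed when the scout had drafted that ticket at the hearing on Friday.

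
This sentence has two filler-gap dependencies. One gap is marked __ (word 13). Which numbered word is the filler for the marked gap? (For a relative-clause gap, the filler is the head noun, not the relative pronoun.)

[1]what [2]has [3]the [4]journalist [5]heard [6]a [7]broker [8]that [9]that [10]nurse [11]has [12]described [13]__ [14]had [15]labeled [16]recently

The marked gap is inside the relative clause, the direct object of "described".
Its filler is the head noun "broker" (via "that"), at word 7.
(The other dependency links word 1 to a gap after word 15.)

7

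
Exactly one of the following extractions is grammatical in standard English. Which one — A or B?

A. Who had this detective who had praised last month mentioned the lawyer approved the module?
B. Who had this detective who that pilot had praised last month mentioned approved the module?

In A, the wh-phrase is extracted from inside a complex-NP island (relative clause) (introduced by "who"), which blocks movement.
In B, the extraction path crosses only that-complement boundaries, which are transparent.
So B is grammatical.

B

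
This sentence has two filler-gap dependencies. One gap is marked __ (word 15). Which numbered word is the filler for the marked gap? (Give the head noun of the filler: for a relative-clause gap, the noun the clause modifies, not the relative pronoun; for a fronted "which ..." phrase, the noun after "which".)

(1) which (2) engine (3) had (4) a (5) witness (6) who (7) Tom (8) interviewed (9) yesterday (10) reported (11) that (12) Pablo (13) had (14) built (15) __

2

The marked gap is the direct object of "built".
Its filler is the fronted wh-phrase "which engine", at word 2.
(The other dependency links word 5 to a gap after word 8.)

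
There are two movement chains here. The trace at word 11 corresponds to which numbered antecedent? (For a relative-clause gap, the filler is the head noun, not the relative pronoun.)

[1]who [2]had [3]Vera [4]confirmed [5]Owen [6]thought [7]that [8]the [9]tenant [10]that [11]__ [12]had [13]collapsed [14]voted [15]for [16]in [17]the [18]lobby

9

The marked gap is inside the relative clause, the subject of "collapsed".
Its filler is the head noun "tenant" (via "that"), at word 9.
(The other dependency links word 1 to a gap after word 15.)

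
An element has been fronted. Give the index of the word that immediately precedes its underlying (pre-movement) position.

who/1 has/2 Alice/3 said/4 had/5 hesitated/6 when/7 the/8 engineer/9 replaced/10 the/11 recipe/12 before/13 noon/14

4

The displaced element is "who" (word 1).
It is linked across 1 clause boundary (Ø).
It functions as the subject of "hesitated", so the gap sits immediately after word 4 ("said").
Base order: Alice has said that who had hesitated when the engineer replaced the recipe before noon.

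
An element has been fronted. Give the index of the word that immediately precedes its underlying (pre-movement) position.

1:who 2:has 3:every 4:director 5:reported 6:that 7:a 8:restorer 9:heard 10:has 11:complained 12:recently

The displaced element is "who" (word 1).
It is linked across 2 clause boundaries (that → Ø).
It functions as the subject of "complained", so the gap sits immediately after word 9 ("heard").
Base order: Every director has reported that a restorer heard that who has complained recently.

9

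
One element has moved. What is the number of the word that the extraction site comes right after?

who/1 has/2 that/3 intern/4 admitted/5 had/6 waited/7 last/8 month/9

5

The displaced element is "who" (word 1).
It is linked across 1 clause boundary (Ø).
It functions as the subject of "waited", so the gap sits immediately after word 5 ("admitted").
Base order: That intern has admitted that who had waited last month.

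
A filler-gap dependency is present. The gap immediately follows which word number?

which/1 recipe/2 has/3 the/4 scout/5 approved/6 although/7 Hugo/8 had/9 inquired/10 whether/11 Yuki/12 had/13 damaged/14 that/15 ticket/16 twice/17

6

The displaced element is "which recipe" (word 2).
It functions as the direct object of "approved", so the gap sits immediately after word 6 ("approved").
Base order: The scout has approved which recipe although Hugo had inquired whether Yuki had damaged that ticket twice.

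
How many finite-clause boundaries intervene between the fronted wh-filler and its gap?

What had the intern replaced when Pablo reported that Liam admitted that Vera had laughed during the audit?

0

"what" originates inside the matrix clause — no clause boundary is crossed.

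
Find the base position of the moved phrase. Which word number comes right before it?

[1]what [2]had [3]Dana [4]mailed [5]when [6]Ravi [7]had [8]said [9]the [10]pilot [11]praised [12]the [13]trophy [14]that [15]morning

The displaced element is "what" (word 1).
It functions as the direct object of "mailed", so the gap sits immediately after word 4 ("mailed").
Base order: Dana had mailed what when Ravi had said the pilot praised the trophy that morning.

4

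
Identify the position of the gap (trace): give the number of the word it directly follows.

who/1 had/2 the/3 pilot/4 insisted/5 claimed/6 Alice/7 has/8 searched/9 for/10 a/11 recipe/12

5

The displaced element is "who" (word 1).
It is linked across 1 clause boundary (Ø).
It functions as the subject of "claimed", so the gap sits immediately after word 5 ("insisted").
Base order: The pilot had insisted that who claimed Alice has searched for a recipe.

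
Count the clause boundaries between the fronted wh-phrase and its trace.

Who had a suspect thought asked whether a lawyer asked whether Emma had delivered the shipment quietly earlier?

1

"who" is extracted from the subject of "asked".
Boundaries crossed, outermost first: [Ø] — 1 in total.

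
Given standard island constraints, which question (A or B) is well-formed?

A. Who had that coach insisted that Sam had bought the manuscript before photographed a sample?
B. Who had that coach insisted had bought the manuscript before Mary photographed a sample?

B

In A, the wh-phrase is extracted from inside an adjunct island (introduced by "before"), which blocks movement.
In B, the extraction path crosses only that-complement boundaries, which are transparent.
So B is grammatical.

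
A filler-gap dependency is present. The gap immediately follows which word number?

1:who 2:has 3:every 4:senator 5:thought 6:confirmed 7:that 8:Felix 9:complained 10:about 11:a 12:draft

The displaced element is "who" (word 1).
It is linked across 1 clause boundary (Ø).
It functions as the subject of "confirmed", so the gap sits immediately after word 5 ("thought").
Base order: Every senator has thought that who confirmed that Felix complained about a draft.

5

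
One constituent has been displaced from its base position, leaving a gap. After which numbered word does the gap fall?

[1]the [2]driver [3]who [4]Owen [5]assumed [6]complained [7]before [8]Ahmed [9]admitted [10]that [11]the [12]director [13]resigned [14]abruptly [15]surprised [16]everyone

5

The displaced element is "the driver" (word 2).
It is linked across 1 clause boundary (Ø).
It functions as the subject of "complained", so the gap sits immediately after word 5 ("assumed").
Base order: Owen assumed that the driver complained before Ahmed admitted that the director resigned abruptly.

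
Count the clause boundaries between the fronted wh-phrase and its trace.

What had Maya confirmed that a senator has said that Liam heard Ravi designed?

3

"what" is extracted from the object of "designed".
Boundaries crossed, outermost first: [that], [that], [Ø] — 3 in total.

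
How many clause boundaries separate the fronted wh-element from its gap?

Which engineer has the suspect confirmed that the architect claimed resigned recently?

"which engineer" is extracted from the subject of "resigned".
Boundaries crossed, outermost first: [that], [Ø] — 2 in total.

2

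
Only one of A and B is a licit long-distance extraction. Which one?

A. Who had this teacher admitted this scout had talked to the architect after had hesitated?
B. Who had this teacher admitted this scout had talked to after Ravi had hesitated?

B

In A, the wh-phrase is extracted from inside an adjunct island (introduced by "after"), which blocks movement.
In B, the extraction path crosses only that-complement boundaries, which are transparent.
So B is grammatical.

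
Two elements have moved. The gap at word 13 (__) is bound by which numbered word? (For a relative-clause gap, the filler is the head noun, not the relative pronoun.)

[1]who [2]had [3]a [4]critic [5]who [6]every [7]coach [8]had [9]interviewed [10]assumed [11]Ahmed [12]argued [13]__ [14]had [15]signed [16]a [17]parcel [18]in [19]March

The marked gap is the subject of "signed".
Its filler is the fronted wh-phrase "who", at word 1.
(The other dependency links word 4 to a gap after word 9.)

1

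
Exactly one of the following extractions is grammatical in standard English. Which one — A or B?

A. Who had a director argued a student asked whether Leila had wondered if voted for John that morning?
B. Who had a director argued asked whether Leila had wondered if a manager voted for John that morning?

B

In A, the wh-phrase is extracted from inside a wh-island (introduced by "whether"), which blocks movement.
In B, the extraction path crosses only that-complement boundaries, which are transparent.
So B is grammatical.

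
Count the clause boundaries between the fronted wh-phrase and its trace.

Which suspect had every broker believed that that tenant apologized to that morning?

"which suspect" is extracted from the PP object of "apologized".
Boundaries crossed, outermost first: [that] — 1 in total.

1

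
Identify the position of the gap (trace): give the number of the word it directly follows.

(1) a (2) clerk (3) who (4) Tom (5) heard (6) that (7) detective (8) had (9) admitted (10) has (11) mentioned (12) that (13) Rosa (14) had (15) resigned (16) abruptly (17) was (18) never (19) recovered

The displaced element is "a clerk" (word 2).
It is linked across 2 clause boundaries (Ø → Ø).
It functions as the subject of "mentioned", so the gap sits immediately after word 9 ("admitted").
Base order: Tom heard that detective had admitted a clerk has mentioned that Rosa had resigned abruptly.

9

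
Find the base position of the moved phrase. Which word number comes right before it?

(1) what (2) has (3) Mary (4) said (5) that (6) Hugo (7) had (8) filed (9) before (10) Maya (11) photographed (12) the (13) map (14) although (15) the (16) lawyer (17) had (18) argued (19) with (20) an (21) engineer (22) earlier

8

The displaced element is "what" (word 1).
It is linked across 1 clause boundary (that).
It functions as the direct object of "filed", so the gap sits immediately after word 8 ("filed").
Base order: Mary has said that Hugo had filed what before Maya photographed the map although the lawyer had argued with an engineer earlier.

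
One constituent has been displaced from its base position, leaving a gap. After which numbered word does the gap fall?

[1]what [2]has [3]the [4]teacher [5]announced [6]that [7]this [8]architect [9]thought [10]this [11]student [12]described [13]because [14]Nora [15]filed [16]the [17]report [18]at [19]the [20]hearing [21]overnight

12

The displaced element is "what" (word 1).
It is linked across 2 clause boundaries (that → Ø).
It functions as the direct object of "described", so the gap sits immediately after word 12 ("described").
Base order: The teacher has announced that this architect thought this student described what because Nora filed the report at the hearing overnight.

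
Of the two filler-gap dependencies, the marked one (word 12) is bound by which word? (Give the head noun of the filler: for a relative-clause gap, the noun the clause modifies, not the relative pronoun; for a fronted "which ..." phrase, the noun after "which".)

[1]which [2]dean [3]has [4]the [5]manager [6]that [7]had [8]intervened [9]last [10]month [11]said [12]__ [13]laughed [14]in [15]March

The marked gap is the subject of "laughed".
Its filler is the fronted wh-phrase "which dean", at word 2.
(The other dependency links word 5 to a gap after word 6.)

2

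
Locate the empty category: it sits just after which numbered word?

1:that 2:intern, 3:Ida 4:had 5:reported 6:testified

5

The displaced element is "that intern" (word 2).
It is linked across 1 clause boundary (Ø).
It functions as the subject of "testified", so the gap sits immediately after word 5 ("reported").
Base order: Ida had reported that that intern testified.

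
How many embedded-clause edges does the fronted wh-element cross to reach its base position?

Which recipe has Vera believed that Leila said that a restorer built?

"which recipe" is extracted from the object of "built".
Boundaries crossed, outermost first: [that], [that] — 2 in total.

2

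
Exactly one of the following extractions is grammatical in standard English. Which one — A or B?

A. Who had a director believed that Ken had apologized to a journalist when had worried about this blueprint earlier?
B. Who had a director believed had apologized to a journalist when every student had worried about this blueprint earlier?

In A, the wh-phrase is extracted from inside an adjunct island (introduced by "when"), which blocks movement.
In B, the extraction path crosses only that-complement boundaries, which are transparent.
So B is grammatical.

B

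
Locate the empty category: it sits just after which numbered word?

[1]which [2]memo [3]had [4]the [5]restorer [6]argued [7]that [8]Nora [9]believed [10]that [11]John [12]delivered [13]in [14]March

The displaced element is "which memo" (word 2).
It is linked across 2 clause boundaries (that → that).
It functions as the direct object of "delivered", so the gap sits immediately after word 12 ("delivered").
Base order: The restorer had argued that Nora believed that John delivered which memo in March.

12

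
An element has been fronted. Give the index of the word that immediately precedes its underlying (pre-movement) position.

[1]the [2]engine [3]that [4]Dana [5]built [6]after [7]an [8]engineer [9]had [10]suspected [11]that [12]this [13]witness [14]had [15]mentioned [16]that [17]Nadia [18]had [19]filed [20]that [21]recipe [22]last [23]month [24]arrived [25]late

The displaced element is "the engine" (word 2).
It functions as the direct object of "built", so the gap sits immediately after word 5 ("built").
Base order: Dana built the engine after an engineer had suspected that this witness had mentioned that Nadia had filed that recipe last month.

5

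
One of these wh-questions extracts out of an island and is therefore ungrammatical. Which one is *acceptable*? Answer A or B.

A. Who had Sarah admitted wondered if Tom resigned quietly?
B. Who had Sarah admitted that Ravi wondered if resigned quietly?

In B, the wh-phrase is extracted from inside a wh-island (introduced by "if"), which blocks movement.
In A, the extraction path crosses only that-complement boundaries, which are transparent.
So A is grammatical.

A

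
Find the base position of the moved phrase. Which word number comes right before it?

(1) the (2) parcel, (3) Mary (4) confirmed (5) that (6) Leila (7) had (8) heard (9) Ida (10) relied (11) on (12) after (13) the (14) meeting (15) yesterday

11

The displaced element is "the parcel" (word 2).
It is linked across 2 clause boundaries (that → Ø).
It functions as the object of the preposition "on" of "relied", so the gap sits immediately after word 11 ("on").
Base order: Mary confirmed that Leila had heard Ida relied on the parcel after the meeting yesterday.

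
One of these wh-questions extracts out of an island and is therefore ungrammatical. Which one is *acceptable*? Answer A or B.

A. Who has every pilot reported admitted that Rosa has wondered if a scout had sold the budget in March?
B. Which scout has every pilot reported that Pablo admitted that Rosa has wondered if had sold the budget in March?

In B, the wh-phrase is extracted from inside a wh-island (introduced by "if"), which blocks movement.
In A, the extraction path crosses only that-complement boundaries, which are transparent.
So A is grammatical.

A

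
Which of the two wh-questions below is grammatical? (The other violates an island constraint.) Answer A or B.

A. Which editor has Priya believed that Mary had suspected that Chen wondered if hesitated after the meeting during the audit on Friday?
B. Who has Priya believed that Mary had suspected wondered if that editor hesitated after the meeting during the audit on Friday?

B

In A, the wh-phrase is extracted from inside a wh-island (introduced by "if"), which blocks movement.
In B, the extraction path crosses only that-complement boundaries, which are transparent.
So B is grammatical.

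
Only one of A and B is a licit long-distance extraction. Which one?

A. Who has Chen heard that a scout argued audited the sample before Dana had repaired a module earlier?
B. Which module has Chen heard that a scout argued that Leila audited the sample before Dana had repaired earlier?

A

In B, the wh-phrase is extracted from inside an adjunct island (introduced by "before"), which blocks movement.
In A, the extraction path crosses only that-complement boundaries, which are transparent.
So A is grammatical.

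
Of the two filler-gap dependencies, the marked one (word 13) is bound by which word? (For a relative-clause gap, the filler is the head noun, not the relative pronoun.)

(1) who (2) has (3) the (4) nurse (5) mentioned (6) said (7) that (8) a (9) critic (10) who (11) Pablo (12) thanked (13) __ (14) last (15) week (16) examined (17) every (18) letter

The marked gap is inside the relative clause, the direct object of "thanked".
Its filler is the head noun "critic" (via "who"), at word 9.
(The other dependency links word 1 to a gap after word 5.)

9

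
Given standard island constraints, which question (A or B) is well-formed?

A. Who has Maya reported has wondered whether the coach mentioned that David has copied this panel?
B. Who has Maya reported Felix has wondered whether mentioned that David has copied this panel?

A

In B, the wh-phrase is extracted from inside a wh-island (introduced by "whether"), which blocks movement.
In A, the extraction path crosses only that-complement boundaries, which are transparent.
So A is grammatical.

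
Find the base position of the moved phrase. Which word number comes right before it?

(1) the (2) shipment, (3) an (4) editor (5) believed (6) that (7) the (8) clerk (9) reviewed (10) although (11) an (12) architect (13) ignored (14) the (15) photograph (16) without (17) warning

The displaced element is "the shipment" (word 2).
It is linked across 1 clause boundary (that).
It functions as the direct object of "reviewed", so the gap sits immediately after word 9 ("reviewed").
Base order: An editor believed that the clerk reviewed the shipment although an architect ignored the photograph without warning.

9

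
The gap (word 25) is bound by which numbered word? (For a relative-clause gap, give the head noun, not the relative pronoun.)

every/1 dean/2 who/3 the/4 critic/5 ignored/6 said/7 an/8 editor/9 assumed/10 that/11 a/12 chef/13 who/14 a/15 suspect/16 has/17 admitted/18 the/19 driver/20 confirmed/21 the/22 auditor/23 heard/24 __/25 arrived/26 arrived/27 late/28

13

The gap at 25 is the subject of "arrived", inside a relative clause.
The relative pronoun is "who" (word 14); it is bound by the head noun immediately before it.
Its filler is the head noun "chef", at word 13.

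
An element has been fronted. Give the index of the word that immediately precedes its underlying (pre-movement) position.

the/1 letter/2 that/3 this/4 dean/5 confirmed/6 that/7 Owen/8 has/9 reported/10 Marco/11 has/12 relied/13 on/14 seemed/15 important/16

14

The displaced element is "the letter" (word 2).
It is linked across 2 clause boundaries (that → Ø).
It functions as the object of the preposition "on" of "relied", so the gap sits immediately after word 14 ("on").
Base order: This dean confirmed that Owen has reported Marco has relied on the letter.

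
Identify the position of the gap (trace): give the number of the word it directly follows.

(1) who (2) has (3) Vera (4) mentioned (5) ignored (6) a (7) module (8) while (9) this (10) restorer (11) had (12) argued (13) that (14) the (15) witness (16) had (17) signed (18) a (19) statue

The displaced element is "who" (word 1).
It is linked across 1 clause boundary (Ø).
It functions as the subject of "ignored", so the gap sits immediately after word 4 ("mentioned").
Base order: Vera has mentioned that who ignored a module while this restorer had argued that the witness had signed a statue.

4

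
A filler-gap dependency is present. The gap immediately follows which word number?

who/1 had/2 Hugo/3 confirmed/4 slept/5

The displaced element is "who" (word 1).
It is linked across 1 clause boundary (Ø).
It functions as the subject of "slept", so the gap sits immediately after word 4 ("confirmed").
Base order: Hugo had confirmed that who slept.

4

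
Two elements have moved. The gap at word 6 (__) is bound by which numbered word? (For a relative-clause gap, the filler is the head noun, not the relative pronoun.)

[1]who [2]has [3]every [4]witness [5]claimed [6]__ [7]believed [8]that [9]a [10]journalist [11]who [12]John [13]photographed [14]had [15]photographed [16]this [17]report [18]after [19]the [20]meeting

The marked gap is the subject of "believed".
Its filler is the fronted wh-phrase "who", at word 1.
(The other dependency links word 10 to a gap after word 13.)

1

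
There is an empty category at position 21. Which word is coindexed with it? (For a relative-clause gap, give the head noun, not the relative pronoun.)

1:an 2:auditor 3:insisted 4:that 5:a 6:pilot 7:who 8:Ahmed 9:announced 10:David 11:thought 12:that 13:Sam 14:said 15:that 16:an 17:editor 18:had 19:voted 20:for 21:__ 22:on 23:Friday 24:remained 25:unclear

The gap at 21 is the prepositional object of "voted", inside a relative clause.
The relative pronoun is "who" (word 7); it is bound by the head noun immediately before it.
Its filler is the head noun "pilot", at word 6.

6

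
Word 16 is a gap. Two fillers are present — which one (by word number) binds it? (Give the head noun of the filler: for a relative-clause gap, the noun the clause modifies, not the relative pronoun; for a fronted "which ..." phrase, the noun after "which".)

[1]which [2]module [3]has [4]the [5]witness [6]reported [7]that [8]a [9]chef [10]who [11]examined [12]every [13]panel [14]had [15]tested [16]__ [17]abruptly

2

The marked gap is the direct object of "tested".
Its filler is the fronted wh-phrase "which module", at word 2.
(The other dependency links word 9 to a gap after word 10.)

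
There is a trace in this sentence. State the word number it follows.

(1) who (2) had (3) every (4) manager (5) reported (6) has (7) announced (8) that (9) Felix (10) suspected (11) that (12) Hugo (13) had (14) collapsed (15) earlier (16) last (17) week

5

The displaced element is "who" (word 1).
It is linked across 1 clause boundary (Ø).
It functions as the subject of "announced", so the gap sits immediately after word 5 ("reported").
Base order: Every manager had reported that who has announced that Felix suspected that Hugo had collapsed earlier last week.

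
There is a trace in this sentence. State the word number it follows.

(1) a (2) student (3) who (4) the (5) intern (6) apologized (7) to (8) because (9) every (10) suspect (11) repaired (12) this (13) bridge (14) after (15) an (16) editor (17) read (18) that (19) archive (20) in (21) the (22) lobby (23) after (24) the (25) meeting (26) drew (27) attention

7

The displaced element is "a student" (word 2).
It functions as the object of the preposition "to" of "apologized", so the gap sits immediately after word 7 ("to").
Base order: The intern apologized to a student because every suspect repaired this bridge after an editor read that archive in the lobby after the meeting.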